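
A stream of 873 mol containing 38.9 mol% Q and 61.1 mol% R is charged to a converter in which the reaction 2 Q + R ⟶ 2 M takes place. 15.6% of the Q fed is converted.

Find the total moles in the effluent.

847 mol

Q reacted = 0.156 × 339.6 = 52.98 mol; ν_Q = −2, so ξ = 52.98/2 = 26.49 mol.
Outlet amounts (n = n₀ + ν ξ):
  Q: 339.6 − 2(26.49) = 286.6
  R: 533.4 − 1(26.49) = 506.9
  M: 0 + 2(26.49) = 52.98
Total out = 286.6 + 506.9 + 52.98 = 846.5 mol.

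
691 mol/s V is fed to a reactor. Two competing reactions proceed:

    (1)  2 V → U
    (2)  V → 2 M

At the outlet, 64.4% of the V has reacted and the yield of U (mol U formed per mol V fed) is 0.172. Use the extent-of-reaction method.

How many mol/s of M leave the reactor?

Yield of U: 1ξ₁ / 691 = 0.172 → ξ₁ = 118.9 mol/s.
Conversion of V: 2ξ₁ + 1ξ₂ = 0.644 × 691 = 445 → ξ₂ = 207.3 mol/s.
Outlet amounts (n = n₀ + Σ ν·ξ):
  V: 691 − 2(118.9) − 1(207.3) = 246
  U: 0 + 1(118.9) = 118.9
  M: 0 + 2(207.3) = 414.6

415 mol/s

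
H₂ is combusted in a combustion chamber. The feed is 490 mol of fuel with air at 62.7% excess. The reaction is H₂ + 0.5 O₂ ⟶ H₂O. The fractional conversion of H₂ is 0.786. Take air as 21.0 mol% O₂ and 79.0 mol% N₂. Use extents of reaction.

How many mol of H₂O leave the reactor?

Stoichiometric O₂ = 0.5 × 490 = 245 mol; O₂ fed = 245 × 1.627 = 398.6 mol.
N₂ fed = 398.6 × 79/21 = 1500 mol.
Fuel reacted = 0.786 × 490 → ξ = 385.1 mol.
Outlet (n = n₀ + ν ξ):
  H₂: 490 − 1(385.1) = 104.9
  O₂: 398.6 − 0.5(385.1) = 206
  N₂: 1500 (inert)
  H₂O: 0 + 1(385.1) = 385.1

385 mol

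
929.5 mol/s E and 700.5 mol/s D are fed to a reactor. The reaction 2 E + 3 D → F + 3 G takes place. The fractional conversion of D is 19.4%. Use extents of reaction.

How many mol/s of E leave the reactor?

D reacted = 0.194 × 700.5 = 135.9 mol/s; ν_D = −3, so ξ = 135.9/3 = 45.3 mol/s.
Outlet amounts (n = n₀ + ν ξ):
  E: 929.5 − 2(45.3) = 838.9
  D: 700.5 − 3(45.3) = 564.6
  F: 0 + 1(45.3) = 45.3
  G: 0 + 3(45.3) = 135.9

839 mol/s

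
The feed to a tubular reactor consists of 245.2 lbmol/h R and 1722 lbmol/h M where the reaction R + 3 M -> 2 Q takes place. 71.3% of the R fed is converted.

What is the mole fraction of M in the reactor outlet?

R reacted = 0.713 × 245.2 = 174.8 lbmol/h; ν_R = −1, so ξ = 174.8/1 = 174.8 lbmol/h.
Outlet amounts (n = n₀ + ν ξ):
  R: 245.2 − 1(174.8) = 70.37
  M: 1722 − 3(174.8) = 1198
  Q: 0 + 2(174.8) = 349.7
Total out = 1618 lbmol/h; y_M = 1198 / 1618 = 0.7403.

0.74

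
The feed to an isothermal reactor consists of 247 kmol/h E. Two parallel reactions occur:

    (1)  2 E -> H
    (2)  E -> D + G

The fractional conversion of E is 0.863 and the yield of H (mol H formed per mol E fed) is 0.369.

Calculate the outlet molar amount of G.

Yield of H: 1ξ₁ / 247 = 0.369 → ξ₁ = 91.14 kmol/h.
Conversion of E: 2ξ₁ + 1ξ₂ = 0.863 × 247 = 213.2 → ξ₂ = 30.88 kmol/h.
Outlet amounts (n = n₀ + Σ ν·ξ):
  E: 247 − 2(91.14) − 1(30.88) = 33.84
  H: 0 + 1(91.14) = 91.14
  D: 0 + 1(30.88) = 30.88
  G: 0 + 1(30.88) = 30.88

30.9 kmol/h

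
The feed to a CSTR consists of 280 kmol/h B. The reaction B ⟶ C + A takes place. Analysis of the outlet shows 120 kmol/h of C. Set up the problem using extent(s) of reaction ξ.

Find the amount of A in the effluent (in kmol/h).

120 kmol/h

For C: n = n₀ + 1ξ → 120 = 0 + 1ξ, giving ξ = 120 kmol/h.
Outlet amounts (n = n₀ + ν ξ):
  B: 280 − 1(120) = 160
  C: 0 + 1(120) = 120
  A: 0 + 1(120) = 120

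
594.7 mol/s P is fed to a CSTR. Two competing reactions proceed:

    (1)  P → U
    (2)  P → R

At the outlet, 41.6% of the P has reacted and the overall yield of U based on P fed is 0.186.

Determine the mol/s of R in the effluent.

137 mol/s

Yield of U: 1ξ₁ / 594.7 = 0.186 → ξ₁ = 110.6 mol/s.
Conversion of P: 1ξ₁ + 1ξ₂ = 0.416 × 594.7 = 247.4 → ξ₂ = 136.8 mol/s.
Outlet amounts (n = n₀ + Σ ν·ξ):
  P: 594.7 − 1(110.6) − 1(136.8) = 347.3
  U: 0 + 1(110.6) = 110.6
  R: 0 + 1(136.8) = 136.8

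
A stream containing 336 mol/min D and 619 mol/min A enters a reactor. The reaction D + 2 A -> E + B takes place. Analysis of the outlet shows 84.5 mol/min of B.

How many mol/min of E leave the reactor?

84.5 mol/min

For B: n = n₀ + 1ξ → 84.5 = 0 + 1ξ, giving ξ = 84.5 mol/min.
Outlet amounts (n = n₀ + ν ξ):
  D: 336 − 1(84.5) = 251.5
  A: 619 − 2(84.5) = 450
  E: 0 + 1(84.5) = 84.5
  B: 0 + 1(84.5) = 84.5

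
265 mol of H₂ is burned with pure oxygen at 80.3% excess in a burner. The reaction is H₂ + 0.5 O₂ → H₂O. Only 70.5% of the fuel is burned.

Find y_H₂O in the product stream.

Stoichiometric O₂ = 0.5 × 265 = 132.5 mol; O₂ fed = 132.5 × 1.803 = 238.9 mol.
Fuel reacted = 0.705 × 265 → ξ = 186.8 mol.
Outlet (n = n₀ + ν ξ):
  H₂: 265 − 1(186.8) = 78.18
  O₂: 238.9 − 0.5(186.8) = 145.5
  H₂O: 0 + 1(186.8) = 186.8
Total out = 410.5 mol; y_H₂O = 186.8 / 410.5 = 0.4551.

0.455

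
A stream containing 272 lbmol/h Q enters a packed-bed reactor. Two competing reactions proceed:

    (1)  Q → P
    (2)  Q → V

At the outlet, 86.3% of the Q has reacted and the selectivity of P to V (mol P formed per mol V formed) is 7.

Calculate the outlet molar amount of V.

Conversion of Q: Q consumed = 0.863 × 272 = 234.7 lbmol/h = 1ξ₁ + 1ξ₂.
Selectivity: 1ξ₁ / (1ξ₂) = 7 → ξ₁ = 7 ξ₂.
Substitute: (1·7 + 1) ξ₂ = 234.7 → ξ₂ = 29.34 lbmol/h, ξ₁ = 205.4 lbmol/h.
Outlet amounts (n = n₀ + Σ ν·ξ):
  Q: 272 − 1(205.4) − 1(29.34) = 37.26
  P: 0 + 1(205.4) = 205.4
  V: 0 + 1(29.34) = 29.34

29.3 lbmol/h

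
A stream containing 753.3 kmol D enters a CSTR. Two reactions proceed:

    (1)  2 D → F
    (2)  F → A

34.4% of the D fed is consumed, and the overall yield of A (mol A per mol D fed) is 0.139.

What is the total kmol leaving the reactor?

624 kmol

Conversion of D: D consumed = 2ξ₁ = 0.344 × 753.3 → ξ₁ = 129.6 kmol.
Yield of A: 1ξ₂ / 753.3 = 0.139 → ξ₂ = 104.7 kmol.
Outlet amounts (n = n₀ + Σ ν·ξ):
  D: 753.3 − 2(129.6) = 494.2
  F: 0 + 1(129.6) − 1(104.7) = 24.86
  A: 0 + 1(104.7) = 104.7
Total out = 494.2 + 24.86 + 104.7 = 623.7 kmol.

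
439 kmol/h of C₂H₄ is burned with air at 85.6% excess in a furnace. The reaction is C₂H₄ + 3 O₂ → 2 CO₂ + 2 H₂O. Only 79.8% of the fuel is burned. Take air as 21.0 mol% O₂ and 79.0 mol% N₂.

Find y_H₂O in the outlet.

0.058

Stoichiometric O₂ = 3 × 439 = 1317 kmol/h; O₂ fed = 1317 × 1.856 = 2444 kmol/h.
N₂ fed = 2444 × 79/21 = 9195 kmol/h.
Fuel reacted = 0.798 × 439 → ξ = 350.3 kmol/h.
Outlet (n = n₀ + ν ξ):
  C₂H₄: 439 − 1(350.3) = 88.68
  O₂: 2444 − 3(350.3) = 1393
  N₂: 9195 (inert)
  CO₂: 0 + 2(350.3) = 700.6
  H₂O: 0 + 2(350.3) = 700.6
Total out = 12080 kmol/h; y_H₂O = 700.6 / 12080 = 0.05801.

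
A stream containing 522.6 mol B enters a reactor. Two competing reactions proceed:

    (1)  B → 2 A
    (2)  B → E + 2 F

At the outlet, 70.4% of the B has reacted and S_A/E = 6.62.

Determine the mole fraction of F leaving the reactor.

0.175

Conversion of B: B consumed = 0.704 × 522.6 = 367.9 mol = 1ξ₁ + 1ξ₂.
Selectivity: 2ξ₁ / (1ξ₂) = 6.62 → ξ₁ = 3.31 ξ₂.
Substitute: (1·3.31 + 1) ξ₂ = 367.9 → ξ₂ = 85.36 mol, ξ₁ = 282.5 mol.
Outlet amounts (n = n₀ + Σ ν·ξ):
  B: 522.6 − 1(282.5) − 1(85.36) = 154.7
  A: 0 + 2(282.5) = 565.1
  E: 0 + 1(85.36) = 85.36
  F: 0 + 2(85.36) = 170.7
Total out = 975.9 mol; y_F = 170.7 / 975.9 = 0.1749.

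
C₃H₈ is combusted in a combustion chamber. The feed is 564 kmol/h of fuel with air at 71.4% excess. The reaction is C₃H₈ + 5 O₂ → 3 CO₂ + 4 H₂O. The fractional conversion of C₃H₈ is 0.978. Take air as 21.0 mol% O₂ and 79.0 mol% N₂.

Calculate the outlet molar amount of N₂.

Stoichiometric O₂ = 5 × 564 = 2820 kmol/h; O₂ fed = 2820 × 1.714 = 4833 kmol/h.
N₂ fed = 4833 × 79/21 = 18180 kmol/h.
Fuel reacted = 0.978 × 564 → ξ = 551.6 kmol/h.
Outlet (n = n₀ + ν ξ):
  C₃H₈: 564 − 1(551.6) = 12.41
  O₂: 4833 − 5(551.6) = 2076
  N₂: 18180 (inert)
  CO₂: 0 + 3(551.6) = 1655
  H₂O: 0 + 4(551.6) = 2206

18200 kmol/h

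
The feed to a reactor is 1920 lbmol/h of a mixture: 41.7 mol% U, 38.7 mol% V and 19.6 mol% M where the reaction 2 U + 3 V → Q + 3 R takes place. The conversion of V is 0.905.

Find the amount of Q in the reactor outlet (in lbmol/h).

224 lbmol/h

V reacted = 0.905 × 743 = 672.5 lbmol/h; ν_V = −3, so ξ = 672.5/3 = 224.2 lbmol/h.
Outlet amounts (n = n₀ + ν ξ):
  U: 800.6 − 2(224.2) = 352.3
  V: 743 − 3(224.2) = 70.59
  Q: 0 + 1(224.2) = 224.2
  R: 0 + 3(224.2) = 672.5
  M: 376.3 (inert)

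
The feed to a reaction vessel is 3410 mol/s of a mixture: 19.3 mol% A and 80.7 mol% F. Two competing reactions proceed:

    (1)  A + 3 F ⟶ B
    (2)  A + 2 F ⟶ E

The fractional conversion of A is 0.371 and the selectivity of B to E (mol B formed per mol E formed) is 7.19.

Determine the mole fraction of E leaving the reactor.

0.011

Conversion of A: A consumed = 0.371 × 658.1 = 244.2 mol/s = 1ξ₁ + 1ξ₂.
Selectivity: 1ξ₁ / (1ξ₂) = 7.19 → ξ₁ = 7.19 ξ₂.
Substitute: (1·7.19 + 1) ξ₂ = 244.2 → ξ₂ = 29.81 mol/s, ξ₁ = 214.4 mol/s.
Outlet amounts (n = n₀ + Σ ν·ξ):
  A: 658.1 − 1(214.4) − 1(29.81) = 414
  F: 2752 − 3(214.4) − 2(29.81) = 2049
  B: 0 + 1(214.4) = 214.4
  E: 0 + 1(29.81) = 29.81
Total out = 2707 mol/s; y_E = 29.81 / 2707 = 0.01101.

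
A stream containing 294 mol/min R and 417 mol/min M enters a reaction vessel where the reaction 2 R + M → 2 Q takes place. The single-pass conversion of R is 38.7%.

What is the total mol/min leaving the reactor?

R reacted = 0.387 × 294 = 113.8 mol/min; ν_R = −2, so ξ = 113.8/2 = 56.89 mol/min.
Outlet amounts (n = n₀ + ν ξ):
  R: 294 − 2(56.89) = 180.2
  M: 417 − 1(56.89) = 360.1
  Q: 0 + 2(56.89) = 113.8
Total out = 180.2 + 360.1 + 113.8 = 654.1 mol/min.

654 mol/min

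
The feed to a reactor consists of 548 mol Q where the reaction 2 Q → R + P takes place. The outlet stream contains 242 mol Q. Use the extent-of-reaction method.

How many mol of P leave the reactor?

For Q: n = n₀ − 2ξ → 242 = 548 − 2ξ, giving ξ = 153 mol.
Outlet amounts (n = n₀ + ν ξ):
  Q: 548 − 2(153) = 242
  R: 0 + 1(153) = 153
  P: 0 + 1(153) = 153

153 mol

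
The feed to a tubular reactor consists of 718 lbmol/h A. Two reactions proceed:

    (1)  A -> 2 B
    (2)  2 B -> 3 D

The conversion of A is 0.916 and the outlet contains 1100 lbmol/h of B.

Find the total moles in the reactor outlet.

1480 lbmol/h

Conversion of A: A consumed = 1ξ₁ = 0.916 × 718 → ξ₁ = 657.7 lbmol/h.
B balance: n_B = 0 + 2ξ₁ − 2ξ₂ = 1100 → ξ₂ = (2·657.7 − 1100)/2 = 107.7 lbmol/h.
Outlet amounts (n = n₀ + Σ ν·ξ):
  A: 718 − 1(657.7) = 60.31
  B: 0 + 2(657.7) − 2(107.7) = 1100
  D: 0 + 3(107.7) = 323.1
Total out = 60.31 + 1100 + 323.1 = 1483 lbmol/h.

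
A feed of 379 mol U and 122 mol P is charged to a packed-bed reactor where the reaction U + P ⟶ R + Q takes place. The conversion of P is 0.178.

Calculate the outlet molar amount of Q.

P reacted = 0.178 × 122 = 21.72 mol; ν_P = −1, so ξ = 21.72/1 = 21.72 mol.
Outlet amounts (n = n₀ + ν ξ):
  U: 379 − 1(21.72) = 357.3
  P: 122 − 1(21.72) = 100.3
  R: 0 + 1(21.72) = 21.72
  Q: 0 + 1(21.72) = 21.72

21.7 mol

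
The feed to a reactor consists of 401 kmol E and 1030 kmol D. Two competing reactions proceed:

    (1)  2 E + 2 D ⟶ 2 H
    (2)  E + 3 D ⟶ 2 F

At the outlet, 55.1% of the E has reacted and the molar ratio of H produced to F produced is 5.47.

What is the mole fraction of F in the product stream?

Conversion of E: E consumed = 0.551 × 401 = 221 kmol = 2ξ₁ + 1ξ₂.
Selectivity: 2ξ₁ / (2ξ₂) = 5.47 → ξ₁ = 5.47 ξ₂.
Substitute: (2·5.47 + 1) ξ₂ = 221 → ξ₂ = 18.51 kmol, ξ₁ = 101.2 kmol.
Outlet amounts (n = n₀ + Σ ν·ξ):
  E: 401 − 2(101.2) − 1(18.51) = 180
  D: 1030 − 2(101.2) − 3(18.51) = 772
  H: 0 + 2(101.2) = 202.4
  F: 0 + 2(18.51) = 37.01
Total out = 1192 kmol; y_F = 37.01 / 1192 = 0.03106.

0.0311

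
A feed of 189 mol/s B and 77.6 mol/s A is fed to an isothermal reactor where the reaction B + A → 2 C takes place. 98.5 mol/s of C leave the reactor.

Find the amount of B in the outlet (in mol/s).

For C: n = n₀ + 2ξ → 98.5 = 0 + 2ξ, giving ξ = 49.25 mol/s.
Outlet amounts (n = n₀ + ν ξ):
  B: 189 − 1(49.25) = 139.8
  A: 77.6 − 1(49.25) = 28.35
  C: 0 + 2(49.25) = 98.5

140 mol/s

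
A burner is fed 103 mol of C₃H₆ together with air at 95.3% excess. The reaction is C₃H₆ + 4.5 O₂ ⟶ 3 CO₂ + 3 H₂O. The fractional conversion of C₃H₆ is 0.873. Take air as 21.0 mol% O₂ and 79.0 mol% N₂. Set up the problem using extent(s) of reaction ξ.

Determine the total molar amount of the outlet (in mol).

4460 mol

Stoichiometric O₂ = 4.5 × 103 = 463.5 mol; O₂ fed = 463.5 × 1.953 = 905.2 mol.
N₂ fed = 905.2 × 79/21 = 3405 mol.
Fuel reacted = 0.873 × 103 → ξ = 89.92 mol.
Outlet (n = n₀ + ν ξ):
  C₃H₆: 103 − 1(89.92) = 13.08
  O₂: 905.2 − 4.5(89.92) = 500.6
  N₂: 3405 (inert)
  CO₂: 0 + 3(89.92) = 269.8
  H₂O: 0 + 3(89.92) = 269.8
Total out = 13.08 + 500.6 + 3405 + 269.8 + 269.8 = 4459 mol.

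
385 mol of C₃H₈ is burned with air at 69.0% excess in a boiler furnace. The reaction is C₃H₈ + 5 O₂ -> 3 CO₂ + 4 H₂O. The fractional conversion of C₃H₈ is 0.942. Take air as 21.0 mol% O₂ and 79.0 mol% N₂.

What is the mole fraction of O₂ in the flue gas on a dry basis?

Stoichiometric O₂ = 5 × 385 = 1925 mol; O₂ fed = 1925 × 1.690 = 3253 mol.
N₂ fed = 3253 × 79/21 = 12240 mol.
Fuel reacted = 0.942 × 385 → ξ = 362.7 mol.
Outlet (n = n₀ + ν ξ):
  C₃H₈: 385 − 1(362.7) = 22.33
  O₂: 3253 − 5(362.7) = 1440
  N₂: 12240 (inert)
  CO₂: 0 + 3(362.7) = 1088
  H₂O: 0 + 4(362.7) = 1451
Dry total = 14790 mol; y_O₂ (dry) = 1440 / 14790 = 0.09737.

0.0974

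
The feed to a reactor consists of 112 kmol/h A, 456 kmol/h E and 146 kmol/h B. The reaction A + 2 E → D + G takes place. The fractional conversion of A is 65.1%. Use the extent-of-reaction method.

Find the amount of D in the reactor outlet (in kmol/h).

72.9 kmol/h

A reacted = 0.651 × 112 = 72.91 kmol/h; ν_A = −1, so ξ = 72.91/1 = 72.91 kmol/h.
Outlet amounts (n = n₀ + ν ξ):
  A: 112 − 1(72.91) = 39.09
  E: 456 − 2(72.91) = 310.2
  D: 0 + 1(72.91) = 72.91
  G: 0 + 1(72.91) = 72.91
  B: 146 (inert)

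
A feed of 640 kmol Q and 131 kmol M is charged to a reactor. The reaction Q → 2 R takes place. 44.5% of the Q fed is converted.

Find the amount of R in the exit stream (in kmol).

Q reacted = 0.445 × 640 = 284.8 kmol; ν_Q = −1, so ξ = 284.8/1 = 284.8 kmol.
Outlet amounts (n = n₀ + ν ξ):
  Q: 640 − 1(284.8) = 355.2
  R: 0 + 2(284.8) = 569.6
  M: 131 (inert)

570 kmol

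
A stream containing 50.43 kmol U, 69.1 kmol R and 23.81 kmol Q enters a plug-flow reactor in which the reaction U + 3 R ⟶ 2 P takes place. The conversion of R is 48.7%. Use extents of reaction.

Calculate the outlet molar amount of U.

39.2 kmol

R reacted = 0.487 × 69.1 = 33.65 kmol; ν_R = −3, so ξ = 33.65/3 = 11.22 kmol.
Outlet amounts (n = n₀ + ν ξ):
  U: 50.43 − 1(11.22) = 39.21
  R: 69.1 − 3(11.22) = 35.45
  P: 0 + 2(11.22) = 22.43
  Q: 23.81 (inert)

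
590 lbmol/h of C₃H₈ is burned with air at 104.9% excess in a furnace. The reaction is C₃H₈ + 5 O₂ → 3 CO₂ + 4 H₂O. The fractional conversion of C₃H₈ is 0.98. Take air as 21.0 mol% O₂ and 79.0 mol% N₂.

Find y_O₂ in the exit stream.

0.105

Stoichiometric O₂ = 5 × 590 = 2950 lbmol/h; O₂ fed = 2950 × 2.049 = 6045 lbmol/h.
N₂ fed = 6045 × 79/21 = 22740 lbmol/h.
Fuel reacted = 0.98 × 590 → ξ = 578.2 lbmol/h.
Outlet (n = n₀ + ν ξ):
  C₃H₈: 590 − 1(578.2) = 11.8
  O₂: 6045 − 5(578.2) = 3154
  N₂: 22740 (inert)
  CO₂: 0 + 3(578.2) = 1735
  H₂O: 0 + 4(578.2) = 2313
Total out = 29950 lbmol/h; y_O₂ = 3154 / 29950 = 0.1053.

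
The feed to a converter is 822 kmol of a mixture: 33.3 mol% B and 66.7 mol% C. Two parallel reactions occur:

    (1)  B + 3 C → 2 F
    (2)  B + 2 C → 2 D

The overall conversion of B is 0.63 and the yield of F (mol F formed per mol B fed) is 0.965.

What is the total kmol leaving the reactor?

517 kmol

Yield of F: 2ξ₁ / 273.7 = 0.965 → ξ₁ = 132.1 kmol.
Conversion of B: 1ξ₁ + 1ξ₂ = 0.63 × 273.7 = 172.4 → ξ₂ = 40.37 kmol.
Outlet amounts (n = n₀ + Σ ν·ξ):
  B: 273.7 − 1(132.1) − 1(40.37) = 101.3
  C: 548.3 − 3(132.1) − 2(40.37) = 71.31
  F: 0 + 2(132.1) = 264.1
  D: 0 + 2(40.37) = 80.75
Total out = 101.3 + 71.31 + 264.1 + 80.75 = 517.5 kmol.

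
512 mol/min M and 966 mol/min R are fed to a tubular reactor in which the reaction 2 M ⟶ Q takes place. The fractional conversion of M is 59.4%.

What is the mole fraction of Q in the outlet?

0.115

M reacted = 0.594 × 512 = 304.1 mol/min; ν_M = −2, so ξ = 304.1/2 = 152.1 mol/min.
Outlet amounts (n = n₀ + ν ξ):
  M: 512 − 2(152.1) = 207.9
  Q: 0 + 1(152.1) = 152.1
  R: 966 (inert)
Total out = 1326 mol/min; y_Q = 152.1 / 1326 = 0.1147.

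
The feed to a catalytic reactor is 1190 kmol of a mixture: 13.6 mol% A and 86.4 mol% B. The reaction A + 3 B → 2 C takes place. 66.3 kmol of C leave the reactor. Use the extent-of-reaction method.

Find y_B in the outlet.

For C: n = n₀ + 2ξ → 66.3 = 0 + 2ξ, giving ξ = 33.15 kmol.
Outlet amounts (n = n₀ + ν ξ):
  A: 161.8 − 1(33.15) = 128.7
  B: 1028 − 3(33.15) = 928.7
  C: 0 + 2(33.15) = 66.3
Total out = 1124 kmol; y_B = 928.7 / 1124 = 0.8265.

0.826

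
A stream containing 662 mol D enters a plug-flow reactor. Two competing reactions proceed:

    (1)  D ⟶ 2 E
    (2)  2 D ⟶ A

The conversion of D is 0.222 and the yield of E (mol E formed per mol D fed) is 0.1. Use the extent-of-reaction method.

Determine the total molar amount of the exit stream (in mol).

Yield of E: 2ξ₁ / 662 = 0.1 → ξ₁ = 33.1 mol.
Conversion of D: 1ξ₁ + 2ξ₂ = 0.222 × 662 = 147 → ξ₂ = 56.93 mol.
Outlet amounts (n = n₀ + Σ ν·ξ):
  D: 662 − 1(33.1) − 2(56.93) = 515
  E: 0 + 2(33.1) = 66.2
  A: 0 + 1(56.93) = 56.93
Total out = 515 + 66.2 + 56.93 = 638.2 mol.

638 mol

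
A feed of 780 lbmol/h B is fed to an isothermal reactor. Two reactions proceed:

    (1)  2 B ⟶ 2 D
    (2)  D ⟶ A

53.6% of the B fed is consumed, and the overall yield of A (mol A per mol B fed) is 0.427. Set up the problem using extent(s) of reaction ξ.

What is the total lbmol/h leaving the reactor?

780 lbmol/h

Conversion of B: B consumed = 2ξ₁ = 0.536 × 780 → ξ₁ = 209 lbmol/h.
Yield of A: 1ξ₂ / 780 = 0.427 → ξ₂ = 333.1 lbmol/h.
Outlet amounts (n = n₀ + Σ ν·ξ):
  B: 780 − 2(209) = 361.9
  D: 0 + 2(209) − 1(333.1) = 85.02
  A: 0 + 1(333.1) = 333.1
Total out = 361.9 + 85.02 + 333.1 = 780 lbmol/h.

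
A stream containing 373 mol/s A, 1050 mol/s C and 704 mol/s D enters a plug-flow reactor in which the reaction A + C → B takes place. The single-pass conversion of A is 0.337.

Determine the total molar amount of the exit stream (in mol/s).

2000 mol/s

A reacted = 0.337 × 373 = 125.7 mol/s; ν_A = −1, so ξ = 125.7/1 = 125.7 mol/s.
Outlet amounts (n = n₀ + ν ξ):
  A: 373 − 1(125.7) = 247.3
  C: 1050 − 1(125.7) = 924.3
  B: 0 + 1(125.7) = 125.7
  D: 704 (inert)
Total out = 247.3 + 924.3 + 125.7 + 704 = 2001 mol/s.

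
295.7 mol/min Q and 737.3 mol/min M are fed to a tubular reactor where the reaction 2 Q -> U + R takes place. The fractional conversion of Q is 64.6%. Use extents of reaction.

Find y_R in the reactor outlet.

0.0925

Q reacted = 0.646 × 295.7 = 191 mol/min; ν_Q = −2, so ξ = 191/2 = 95.51 mol/min.
Outlet amounts (n = n₀ + ν ξ):
  Q: 295.7 − 2(95.51) = 104.7
  U: 0 + 1(95.51) = 95.51
  R: 0 + 1(95.51) = 95.51
  M: 737.3 (inert)
Total out = 1033 mol/min; y_R = 95.51 / 1033 = 0.09246.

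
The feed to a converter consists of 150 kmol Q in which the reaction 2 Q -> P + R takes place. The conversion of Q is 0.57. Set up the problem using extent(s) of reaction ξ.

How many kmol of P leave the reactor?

Q reacted = 0.57 × 150 = 85.5 kmol; ν_Q = −2, so ξ = 85.5/2 = 42.75 kmol.
Outlet amounts (n = n₀ + ν ξ):
  Q: 150 − 2(42.75) = 64.5
  P: 0 + 1(42.75) = 42.75
  R: 0 + 1(42.75) = 42.75

42.7 kmol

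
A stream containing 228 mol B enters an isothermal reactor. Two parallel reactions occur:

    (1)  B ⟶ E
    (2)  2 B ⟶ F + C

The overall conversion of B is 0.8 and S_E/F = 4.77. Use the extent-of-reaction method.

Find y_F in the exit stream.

0.118

Conversion of B: B consumed = 0.8 × 228 = 182.4 mol = 1ξ₁ + 2ξ₂.
Selectivity: 1ξ₁ / (1ξ₂) = 4.77 → ξ₁ = 4.77 ξ₂.
Substitute: (1·4.77 + 2) ξ₂ = 182.4 → ξ₂ = 26.94 mol, ξ₁ = 128.5 mol.
Outlet amounts (n = n₀ + Σ ν·ξ):
  B: 228 − 1(128.5) − 2(26.94) = 45.6
  E: 0 + 1(128.5) = 128.5
  F: 0 + 1(26.94) = 26.94
  C: 0 + 1(26.94) = 26.94
Total out = 228 mol; y_F = 26.94 / 228 = 0.1182.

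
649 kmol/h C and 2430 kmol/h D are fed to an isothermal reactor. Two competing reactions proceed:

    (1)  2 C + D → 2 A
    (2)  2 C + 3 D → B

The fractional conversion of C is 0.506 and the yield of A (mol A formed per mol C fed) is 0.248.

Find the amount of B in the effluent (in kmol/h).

Yield of A: 2ξ₁ / 649 = 0.248 → ξ₁ = 80.48 kmol/h.
Conversion of C: 2ξ₁ + 2ξ₂ = 0.506 × 649 = 328.4 → ξ₂ = 83.72 kmol/h.
Outlet amounts (n = n₀ + Σ ν·ξ):
  C: 649 − 2(80.48) − 2(83.72) = 320.6
  D: 2430 − 1(80.48) − 3(83.72) = 2098
  A: 0 + 2(80.48) = 161
  B: 0 + 1(83.72) = 83.72

83.7 kmol/h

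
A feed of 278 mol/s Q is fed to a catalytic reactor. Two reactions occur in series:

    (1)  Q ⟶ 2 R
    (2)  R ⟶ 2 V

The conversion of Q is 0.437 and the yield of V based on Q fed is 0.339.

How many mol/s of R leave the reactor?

Conversion of Q: Q consumed = 1ξ₁ = 0.437 × 278 → ξ₁ = 121.5 mol/s.
Yield of V: 2ξ₂ / 278 = 0.339 → ξ₂ = 47.12 mol/s.
Outlet amounts (n = n₀ + Σ ν·ξ):
  Q: 278 − 1(121.5) = 156.5
  R: 0 + 2(121.5) − 1(47.12) = 195.9
  V: 0 + 2(47.12) = 94.24

196 mol/s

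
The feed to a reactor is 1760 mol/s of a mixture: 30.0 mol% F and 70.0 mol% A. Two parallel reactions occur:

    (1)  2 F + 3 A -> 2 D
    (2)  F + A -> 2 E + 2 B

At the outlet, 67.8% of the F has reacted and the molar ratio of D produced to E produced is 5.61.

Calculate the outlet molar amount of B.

Conversion of F: F consumed = 0.678 × 528 = 358 mol/s = 2ξ₁ + 1ξ₂.
Selectivity: 2ξ₁ / (2ξ₂) = 5.61 → ξ₁ = 5.61 ξ₂.
Substitute: (2·5.61 + 1) ξ₂ = 358 → ξ₂ = 29.29 mol/s, ξ₁ = 164.3 mol/s.
Outlet amounts (n = n₀ + Σ ν·ξ):
  F: 528 − 2(164.3) − 1(29.29) = 170
  A: 1232 − 3(164.3) − 1(29.29) = 709.7
  D: 0 + 2(164.3) = 328.7
  E: 0 + 2(29.29) = 58.59
  B: 0 + 2(29.29) = 58.59

58.6 mol/s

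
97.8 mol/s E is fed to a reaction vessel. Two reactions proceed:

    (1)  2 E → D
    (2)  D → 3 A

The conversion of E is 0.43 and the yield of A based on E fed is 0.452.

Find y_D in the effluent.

0.0592

Conversion of E: E consumed = 2ξ₁ = 0.43 × 97.8 → ξ₁ = 21.03 mol/s.
Yield of A: 3ξ₂ / 97.8 = 0.452 → ξ₂ = 14.74 mol/s.
Outlet amounts (n = n₀ + Σ ν·ξ):
  E: 97.8 − 2(21.03) = 55.75
  D: 0 + 1(21.03) − 1(14.74) = 6.292
  A: 0 + 3(14.74) = 44.21
Total out = 106.2 mol/s; y_D = 6.292 / 106.2 = 0.05922.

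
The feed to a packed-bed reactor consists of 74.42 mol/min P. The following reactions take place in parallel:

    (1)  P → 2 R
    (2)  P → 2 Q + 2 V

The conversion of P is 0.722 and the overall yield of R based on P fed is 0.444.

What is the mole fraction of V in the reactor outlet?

0.367

Yield of R: 2ξ₁ / 74.42 = 0.444 → ξ₁ = 16.52 mol/min.
Conversion of P: 1ξ₁ + 1ξ₂ = 0.722 × 74.42 = 53.73 → ξ₂ = 37.21 mol/min.
Outlet amounts (n = n₀ + Σ ν·ξ):
  P: 74.42 − 1(16.52) − 1(37.21) = 20.69
  R: 0 + 2(16.52) = 33.04
  Q: 0 + 2(37.21) = 74.42
  V: 0 + 2(37.21) = 74.42
Total out = 202.6 mol/min; y_V = 74.42 / 202.6 = 0.3674.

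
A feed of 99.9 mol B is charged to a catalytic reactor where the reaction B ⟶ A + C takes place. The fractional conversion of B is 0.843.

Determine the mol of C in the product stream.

B reacted = 0.843 × 99.9 = 84.22 mol; ν_B = −1, so ξ = 84.22/1 = 84.22 mol.
Outlet amounts (n = n₀ + ν ξ):
  B: 99.9 − 1(84.22) = 15.68
  A: 0 + 1(84.22) = 84.22
  C: 0 + 1(84.22) = 84.22

84.2 mol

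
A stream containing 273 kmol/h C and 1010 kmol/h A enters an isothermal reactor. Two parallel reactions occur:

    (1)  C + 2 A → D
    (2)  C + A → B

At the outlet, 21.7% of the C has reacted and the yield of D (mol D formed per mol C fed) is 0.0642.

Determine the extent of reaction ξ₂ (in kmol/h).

ξ₂ = 41.7 kmol/h

Yield of D: 1ξ₁ / 273 = 0.0642 → ξ₁ = 17.53 kmol/h.
Conversion of C: 1ξ₁ + 1ξ₂ = 0.217 × 273 = 59.24 → ξ₂ = 41.71 kmol/h.
Outlet amounts (n = n₀ + Σ ν·ξ):
  C: 273 − 1(17.53) − 1(41.71) = 213.8
  A: 1010 − 2(17.53) − 1(41.71) = 933.2
  D: 0 + 1(17.53) = 17.53
  B: 0 + 1(41.71) = 41.71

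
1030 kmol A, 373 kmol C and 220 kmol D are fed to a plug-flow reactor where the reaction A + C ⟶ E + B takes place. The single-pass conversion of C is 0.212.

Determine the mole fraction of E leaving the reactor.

0.0487

C reacted = 0.212 × 373 = 79.08 kmol; ν_C = −1, so ξ = 79.08/1 = 79.08 kmol.
Outlet amounts (n = n₀ + ν ξ):
  A: 1030 − 1(79.08) = 950.9
  C: 373 − 1(79.08) = 293.9
  E: 0 + 1(79.08) = 79.08
  B: 0 + 1(79.08) = 79.08
  D: 220 (inert)
Total out = 1623 kmol; y_E = 79.08 / 1623 = 0.04872.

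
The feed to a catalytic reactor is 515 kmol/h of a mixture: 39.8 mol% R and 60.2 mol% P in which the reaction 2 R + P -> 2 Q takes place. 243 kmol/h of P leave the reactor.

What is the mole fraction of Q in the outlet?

0.299

For P: n = n₀ − 1ξ → 243 = 310 − 1ξ, giving ξ = 67.03 kmol/h.
Outlet amounts (n = n₀ + ν ξ):
  R: 205 − 2(67.03) = 70.91
  P: 310 − 1(67.03) = 243
  Q: 0 + 2(67.03) = 134.1
Total out = 448 kmol/h; y_Q = 134.1 / 448 = 0.2993.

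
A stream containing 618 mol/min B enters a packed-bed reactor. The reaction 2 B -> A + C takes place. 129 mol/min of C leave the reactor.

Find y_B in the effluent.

For C: n = n₀ + 1ξ → 129 = 0 + 1ξ, giving ξ = 129 mol/min.
Outlet amounts (n = n₀ + ν ξ):
  B: 618 − 2(129) = 360
  A: 0 + 1(129) = 129
  C: 0 + 1(129) = 129
Total out = 618 mol/min; y_B = 360 / 618 = 0.5825.

0.583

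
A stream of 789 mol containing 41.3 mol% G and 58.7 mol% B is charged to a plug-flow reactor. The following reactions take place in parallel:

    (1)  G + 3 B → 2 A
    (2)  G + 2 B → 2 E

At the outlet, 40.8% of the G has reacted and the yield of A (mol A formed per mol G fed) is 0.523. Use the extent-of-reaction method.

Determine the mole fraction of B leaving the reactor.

Yield of A: 2ξ₁ / 325.9 = 0.523 → ξ₁ = 85.21 mol.
Conversion of G: 1ξ₁ + 1ξ₂ = 0.408 × 325.9 = 132.9 → ξ₂ = 47.74 mol.
Outlet amounts (n = n₀ + Σ ν·ξ):
  G: 325.9 − 1(85.21) − 1(47.74) = 192.9
  B: 463.1 − 3(85.21) − 2(47.74) = 112
  A: 0 + 2(85.21) = 170.4
  E: 0 + 2(47.74) = 95.48
Total out = 570.8 mol; y_B = 112 / 570.8 = 0.1963.

0.196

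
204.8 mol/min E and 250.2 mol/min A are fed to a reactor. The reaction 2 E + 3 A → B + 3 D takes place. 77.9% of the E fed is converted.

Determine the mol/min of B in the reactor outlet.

E reacted = 0.779 × 204.8 = 159.5 mol/min; ν_E = −2, so ξ = 159.5/2 = 79.77 mol/min.
Outlet amounts (n = n₀ + ν ξ):
  E: 204.8 − 2(79.77) = 45.26
  A: 250.2 − 3(79.77) = 10.89
  B: 0 + 1(79.77) = 79.77
  D: 0 + 3(79.77) = 239.3

79.8 mol/min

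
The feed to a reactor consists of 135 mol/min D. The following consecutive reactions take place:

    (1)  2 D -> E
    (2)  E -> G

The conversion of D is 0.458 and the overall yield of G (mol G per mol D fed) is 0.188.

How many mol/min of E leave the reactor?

5.54 mol/min

Conversion of D: D consumed = 2ξ₁ = 0.458 × 135 → ξ₁ = 30.92 mol/min.
Yield of G: 1ξ₂ / 135 = 0.188 → ξ₂ = 25.38 mol/min.
Outlet amounts (n = n₀ + Σ ν·ξ):
  D: 135 − 2(30.92) = 73.17
  E: 0 + 1(30.92) − 1(25.38) = 5.535
  G: 0 + 1(25.38) = 25.38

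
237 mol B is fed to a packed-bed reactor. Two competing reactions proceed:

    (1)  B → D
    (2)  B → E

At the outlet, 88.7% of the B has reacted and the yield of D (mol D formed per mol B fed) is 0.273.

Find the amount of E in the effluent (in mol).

146 mol

Yield of D: 1ξ₁ / 237 = 0.273 → ξ₁ = 64.7 mol.
Conversion of B: 1ξ₁ + 1ξ₂ = 0.887 × 237 = 210.2 → ξ₂ = 145.5 mol.
Outlet amounts (n = n₀ + Σ ν·ξ):
  B: 237 − 1(64.7) − 1(145.5) = 26.78
  D: 0 + 1(64.7) = 64.7
  E: 0 + 1(145.5) = 145.5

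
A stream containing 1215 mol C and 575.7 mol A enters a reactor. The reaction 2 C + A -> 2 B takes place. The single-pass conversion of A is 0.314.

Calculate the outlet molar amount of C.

A reacted = 0.314 × 575.7 = 180.8 mol; ν_A = −1, so ξ = 180.8/1 = 180.8 mol.
Outlet amounts (n = n₀ + ν ξ):
  C: 1215 − 2(180.8) = 853.5
  A: 575.7 − 1(180.8) = 394.9
  B: 0 + 2(180.8) = 361.5

853 mol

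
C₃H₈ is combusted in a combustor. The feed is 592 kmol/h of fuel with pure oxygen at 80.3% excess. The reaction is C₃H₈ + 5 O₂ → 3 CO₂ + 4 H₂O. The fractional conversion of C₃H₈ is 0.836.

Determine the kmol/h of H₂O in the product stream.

Stoichiometric O₂ = 5 × 592 = 2960 kmol/h; O₂ fed = 2960 × 1.803 = 5337 kmol/h.
Fuel reacted = 0.836 × 592 → ξ = 494.9 kmol/h.
Outlet (n = n₀ + ν ξ):
  C₃H₈: 592 − 1(494.9) = 97.09
  O₂: 5337 − 5(494.9) = 2862
  CO₂: 0 + 3(494.9) = 1485
  H₂O: 0 + 4(494.9) = 1980

1980 kmol/h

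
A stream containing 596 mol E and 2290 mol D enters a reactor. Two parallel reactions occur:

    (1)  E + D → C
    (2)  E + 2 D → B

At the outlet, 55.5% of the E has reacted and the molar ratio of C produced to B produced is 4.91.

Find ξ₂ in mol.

Conversion of E: E consumed = 0.555 × 596 = 330.8 mol = 1ξ₁ + 1ξ₂.
Selectivity: 1ξ₁ / (1ξ₂) = 4.91 → ξ₁ = 4.91 ξ₂.
Substitute: (1·4.91 + 1) ξ₂ = 330.8 → ξ₂ = 55.97 mol, ξ₁ = 274.8 mol.
Outlet amounts (n = n₀ + Σ ν·ξ):
  E: 596 − 1(274.8) − 1(55.97) = 265.2
  D: 2290 − 1(274.8) − 2(55.97) = 1903
  C: 0 + 1(274.8) = 274.8
  B: 0 + 1(55.97) = 55.97

ξ₂ = 56 mol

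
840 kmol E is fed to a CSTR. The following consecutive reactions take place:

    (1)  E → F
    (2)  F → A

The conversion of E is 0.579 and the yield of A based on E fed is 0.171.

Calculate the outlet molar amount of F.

343 kmol

Conversion of E: E consumed = 1ξ₁ = 0.579 × 840 → ξ₁ = 486.4 kmol.
Yield of A: 1ξ₂ / 840 = 0.171 → ξ₂ = 143.6 kmol.
Outlet amounts (n = n₀ + Σ ν·ξ):
  E: 840 − 1(486.4) = 353.6
  F: 0 + 1(486.4) − 1(143.6) = 342.7
  A: 0 + 1(143.6) = 143.6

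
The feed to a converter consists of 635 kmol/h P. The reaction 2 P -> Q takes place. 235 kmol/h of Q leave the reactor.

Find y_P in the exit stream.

For Q: n = n₀ + 1ξ → 235 = 0 + 1ξ, giving ξ = 235 kmol/h.
Outlet amounts (n = n₀ + ν ξ):
  P: 635 − 2(235) = 165
  Q: 0 + 1(235) = 235
Total out = 400 kmol/h; y_P = 165 / 400 = 0.4125.

0.412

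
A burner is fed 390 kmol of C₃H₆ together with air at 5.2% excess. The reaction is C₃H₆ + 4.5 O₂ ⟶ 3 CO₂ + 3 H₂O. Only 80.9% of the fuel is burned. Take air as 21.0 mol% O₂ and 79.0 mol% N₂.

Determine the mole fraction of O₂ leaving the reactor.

Stoichiometric O₂ = 4.5 × 390 = 1755 kmol; O₂ fed = 1755 × 1.052 = 1846 kmol.
N₂ fed = 1846 × 79/21 = 6945 kmol.
Fuel reacted = 0.809 × 390 → ξ = 315.5 kmol.
Outlet (n = n₀ + ν ξ):
  C₃H₆: 390 − 1(315.5) = 74.49
  O₂: 1846 − 4.5(315.5) = 426.5
  N₂: 6945 (inert)
  CO₂: 0 + 3(315.5) = 946.5
  H₂O: 0 + 3(315.5) = 946.5
Total out = 9339 kmol; y_O₂ = 426.5 / 9339 = 0.04566.

0.0457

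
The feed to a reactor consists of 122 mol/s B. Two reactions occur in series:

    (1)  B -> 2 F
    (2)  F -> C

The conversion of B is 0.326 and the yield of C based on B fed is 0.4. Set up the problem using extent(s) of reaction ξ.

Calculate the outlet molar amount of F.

Conversion of B: B consumed = 1ξ₁ = 0.326 × 122 → ξ₁ = 39.77 mol/s.
Yield of C: 1ξ₂ / 122 = 0.4 → ξ₂ = 48.8 mol/s.
Outlet amounts (n = n₀ + Σ ν·ξ):
  B: 122 − 1(39.77) = 82.23
  F: 0 + 2(39.77) − 1(48.8) = 30.74
  C: 0 + 1(48.8) = 48.8

30.7 mol/s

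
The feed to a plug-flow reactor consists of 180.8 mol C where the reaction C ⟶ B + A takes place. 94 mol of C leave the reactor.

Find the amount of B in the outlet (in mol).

For C: n = n₀ − 1ξ → 94 = 180.8 − 1ξ, giving ξ = 86.8 mol.
Outlet amounts (n = n₀ + ν ξ):
  C: 180.8 − 1(86.8) = 94
  B: 0 + 1(86.8) = 86.8
  A: 0 + 1(86.8) = 86.8

86.8 mol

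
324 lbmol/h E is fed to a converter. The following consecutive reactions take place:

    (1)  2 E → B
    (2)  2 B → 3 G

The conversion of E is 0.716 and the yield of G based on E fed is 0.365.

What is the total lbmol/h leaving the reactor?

Conversion of E: E consumed = 2ξ₁ = 0.716 × 324 → ξ₁ = 116 lbmol/h.
Yield of G: 3ξ₂ / 324 = 0.365 → ξ₂ = 39.42 lbmol/h.
Outlet amounts (n = n₀ + Σ ν·ξ):
  E: 324 − 2(116) = 92.02
  B: 0 + 1(116) − 2(39.42) = 37.15
  G: 0 + 3(39.42) = 118.3
Total out = 92.02 + 37.15 + 118.3 = 247.4 lbmol/h.

247 lbmol/h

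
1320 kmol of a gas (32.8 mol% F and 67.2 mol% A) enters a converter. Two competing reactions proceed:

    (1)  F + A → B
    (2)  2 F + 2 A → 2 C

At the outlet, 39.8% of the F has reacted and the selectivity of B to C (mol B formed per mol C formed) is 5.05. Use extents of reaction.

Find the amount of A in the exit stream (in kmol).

715 kmol

Conversion of F: F consumed = 0.398 × 433 = 172.3 kmol = 1ξ₁ + 2ξ₂.
Selectivity: 1ξ₁ / (2ξ₂) = 5.05 → ξ₁ = 10.1 ξ₂.
Substitute: (1·10.1 + 2) ξ₂ = 172.3 → ξ₂ = 14.24 kmol, ξ₁ = 143.8 kmol.
Outlet amounts (n = n₀ + Σ ν·ξ):
  F: 433 − 1(143.8) − 2(14.24) = 260.6
  A: 887 − 1(143.8) − 2(14.24) = 714.7
  B: 0 + 1(143.8) = 143.8
  C: 0 + 2(14.24) = 28.48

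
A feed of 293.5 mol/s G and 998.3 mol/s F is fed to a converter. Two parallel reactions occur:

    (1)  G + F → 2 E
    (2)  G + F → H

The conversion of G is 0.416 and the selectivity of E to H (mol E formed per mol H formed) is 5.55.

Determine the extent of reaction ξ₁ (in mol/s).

Conversion of G: G consumed = 0.416 × 293.5 = 122.1 mol/s = 1ξ₁ + 1ξ₂.
Selectivity: 2ξ₁ / (1ξ₂) = 5.55 → ξ₁ = 2.775 ξ₂.
Substitute: (1·2.775 + 1) ξ₂ = 122.1 → ξ₂ = 32.34 mol/s, ξ₁ = 89.75 mol/s.
Outlet amounts (n = n₀ + Σ ν·ξ):
  G: 293.5 − 1(89.75) − 1(32.34) = 171.4
  F: 998.3 − 1(89.75) − 1(32.34) = 876.2
  E: 0 + 2(89.75) = 179.5
  H: 0 + 1(32.34) = 32.34

ξ₁ = 89.8 mol/s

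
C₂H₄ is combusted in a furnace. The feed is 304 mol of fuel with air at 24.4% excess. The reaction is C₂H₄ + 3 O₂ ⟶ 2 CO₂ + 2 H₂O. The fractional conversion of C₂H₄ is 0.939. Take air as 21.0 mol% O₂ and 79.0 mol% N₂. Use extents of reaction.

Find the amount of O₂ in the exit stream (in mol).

278 mol

Stoichiometric O₂ = 3 × 304 = 912 mol; O₂ fed = 912 × 1.244 = 1135 mol.
N₂ fed = 1135 × 79/21 = 4268 mol.
Fuel reacted = 0.939 × 304 → ξ = 285.5 mol.
Outlet (n = n₀ + ν ξ):
  C₂H₄: 304 − 1(285.5) = 18.54
  O₂: 1135 − 3(285.5) = 278.2
  N₂: 4268 (inert)
  CO₂: 0 + 2(285.5) = 570.9
  H₂O: 0 + 2(285.5) = 570.9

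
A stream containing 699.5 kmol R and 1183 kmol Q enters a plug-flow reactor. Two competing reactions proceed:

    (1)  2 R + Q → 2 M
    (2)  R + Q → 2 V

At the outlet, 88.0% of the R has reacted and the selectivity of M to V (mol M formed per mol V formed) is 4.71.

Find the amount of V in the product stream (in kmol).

118 kmol

Conversion of R: R consumed = 0.88 × 699.5 = 615.6 kmol = 2ξ₁ + 1ξ₂.
Selectivity: 2ξ₁ / (2ξ₂) = 4.71 → ξ₁ = 4.71 ξ₂.
Substitute: (2·4.71 + 1) ξ₂ = 615.6 → ξ₂ = 59.07 kmol, ξ₁ = 278.2 kmol.
Outlet amounts (n = n₀ + Σ ν·ξ):
  R: 699.5 − 2(278.2) − 1(59.07) = 83.94
  Q: 1183 − 1(278.2) − 1(59.07) = 845.7
  M: 0 + 2(278.2) = 556.5
  V: 0 + 2(59.07) = 118.1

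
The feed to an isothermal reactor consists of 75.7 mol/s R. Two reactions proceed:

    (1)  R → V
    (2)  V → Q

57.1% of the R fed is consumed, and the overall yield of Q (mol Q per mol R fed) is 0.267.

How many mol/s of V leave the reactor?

23 mol/s

Conversion of R: R consumed = 1ξ₁ = 0.571 × 75.7 → ξ₁ = 43.22 mol/s.
Yield of Q: 1ξ₂ / 75.7 = 0.267 → ξ₂ = 20.21 mol/s.
Outlet amounts (n = n₀ + Σ ν·ξ):
  R: 75.7 − 1(43.22) = 32.48
  V: 0 + 1(43.22) − 1(20.21) = 23.01
  Q: 0 + 1(20.21) = 20.21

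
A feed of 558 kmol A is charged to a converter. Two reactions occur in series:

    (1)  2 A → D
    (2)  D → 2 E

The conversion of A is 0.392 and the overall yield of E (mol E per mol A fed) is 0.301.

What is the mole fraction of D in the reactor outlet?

0.0477

Conversion of A: A consumed = 2ξ₁ = 0.392 × 558 → ξ₁ = 109.4 kmol.
Yield of E: 2ξ₂ / 558 = 0.301 → ξ₂ = 83.98 kmol.
Outlet amounts (n = n₀ + Σ ν·ξ):
  A: 558 − 2(109.4) = 339.3
  D: 0 + 1(109.4) − 1(83.98) = 25.39
  E: 0 + 2(83.98) = 168
Total out = 532.6 kmol; y_D = 25.39 / 532.6 = 0.04767.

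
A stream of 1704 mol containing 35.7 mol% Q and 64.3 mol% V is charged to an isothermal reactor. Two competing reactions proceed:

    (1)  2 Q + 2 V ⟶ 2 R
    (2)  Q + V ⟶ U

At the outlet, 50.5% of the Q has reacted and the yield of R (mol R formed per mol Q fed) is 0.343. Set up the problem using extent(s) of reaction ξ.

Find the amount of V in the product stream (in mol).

Yield of R: 2ξ₁ / 608.3 = 0.343 → ξ₁ = 104.3 mol.
Conversion of Q: 2ξ₁ + 1ξ₂ = 0.505 × 608.3 = 307.2 → ξ₂ = 98.55 mol.
Outlet amounts (n = n₀ + Σ ν·ξ):
  Q: 608.3 − 2(104.3) − 1(98.55) = 301.1
  V: 1096 − 2(104.3) − 1(98.55) = 788.5
  R: 0 + 2(104.3) = 208.7
  U: 0 + 1(98.55) = 98.55

788 mol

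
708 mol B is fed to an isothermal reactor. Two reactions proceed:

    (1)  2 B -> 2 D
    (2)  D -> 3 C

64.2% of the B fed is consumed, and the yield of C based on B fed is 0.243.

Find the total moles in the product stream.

Conversion of B: B consumed = 2ξ₁ = 0.642 × 708 → ξ₁ = 227.3 mol.
Yield of C: 3ξ₂ / 708 = 0.243 → ξ₂ = 57.35 mol.
Outlet amounts (n = n₀ + Σ ν·ξ):
  B: 708 − 2(227.3) = 253.5
  D: 0 + 2(227.3) − 1(57.35) = 397.2
  C: 0 + 3(57.35) = 172
Total out = 253.5 + 397.2 + 172 = 822.7 mol.

823 mol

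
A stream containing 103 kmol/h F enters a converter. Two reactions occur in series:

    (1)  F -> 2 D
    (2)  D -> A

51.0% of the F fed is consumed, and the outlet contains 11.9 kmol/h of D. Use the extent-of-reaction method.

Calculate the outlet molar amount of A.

Conversion of F: F consumed = 1ξ₁ = 0.51 × 103 → ξ₁ = 52.53 kmol/h.
D balance: n_D = 0 + 2ξ₁ − 1ξ₂ = 11.9 → ξ₂ = (2·52.53 − 11.9)/1 = 93.16 kmol/h.
Outlet amounts (n = n₀ + Σ ν·ξ):
  F: 103 − 1(52.53) = 50.47
  D: 0 + 2(52.53) − 1(93.16) = 11.9
  A: 0 + 1(93.16) = 93.16

93.2 kmol/h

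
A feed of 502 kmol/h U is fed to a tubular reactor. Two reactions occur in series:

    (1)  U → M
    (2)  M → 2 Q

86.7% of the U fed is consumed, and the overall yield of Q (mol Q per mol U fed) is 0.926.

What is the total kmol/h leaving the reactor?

Conversion of U: U consumed = 1ξ₁ = 0.867 × 502 → ξ₁ = 435.2 kmol/h.
Yield of Q: 2ξ₂ / 502 = 0.926 → ξ₂ = 232.4 kmol/h.
Outlet amounts (n = n₀ + Σ ν·ξ):
  U: 502 − 1(435.2) = 66.77
  M: 0 + 1(435.2) − 1(232.4) = 202.8
  Q: 0 + 2(232.4) = 464.9
Total out = 66.77 + 202.8 + 464.9 = 734.4 kmol/h.

734 kmol/h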